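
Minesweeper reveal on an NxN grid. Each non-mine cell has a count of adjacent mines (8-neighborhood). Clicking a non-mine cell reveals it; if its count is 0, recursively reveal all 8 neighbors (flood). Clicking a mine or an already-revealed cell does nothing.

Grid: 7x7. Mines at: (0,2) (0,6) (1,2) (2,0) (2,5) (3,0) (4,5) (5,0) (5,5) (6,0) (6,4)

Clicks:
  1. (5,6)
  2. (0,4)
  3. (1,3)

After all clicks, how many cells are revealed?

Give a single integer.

Click 1 (5,6) count=2: revealed 1 new [(5,6)] -> total=1
Click 2 (0,4) count=0: revealed 6 new [(0,3) (0,4) (0,5) (1,3) (1,4) (1,5)] -> total=7
Click 3 (1,3) count=2: revealed 0 new [(none)] -> total=7

Answer: 7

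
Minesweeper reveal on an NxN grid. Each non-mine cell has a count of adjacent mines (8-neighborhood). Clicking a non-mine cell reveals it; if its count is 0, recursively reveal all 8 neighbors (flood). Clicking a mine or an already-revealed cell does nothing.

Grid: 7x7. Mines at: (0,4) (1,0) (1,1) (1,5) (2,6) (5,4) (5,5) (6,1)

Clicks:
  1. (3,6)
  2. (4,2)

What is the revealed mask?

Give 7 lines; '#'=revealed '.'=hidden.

Click 1 (3,6) count=1: revealed 1 new [(3,6)] -> total=1
Click 2 (4,2) count=0: revealed 25 new [(1,2) (1,3) (1,4) (2,0) (2,1) (2,2) (2,3) (2,4) (2,5) (3,0) (3,1) (3,2) (3,3) (3,4) (3,5) (4,0) (4,1) (4,2) (4,3) (4,4) (4,5) (5,0) (5,1) (5,2) (5,3)] -> total=26

Answer: .......
..###..
######.
#######
######.
####...
.......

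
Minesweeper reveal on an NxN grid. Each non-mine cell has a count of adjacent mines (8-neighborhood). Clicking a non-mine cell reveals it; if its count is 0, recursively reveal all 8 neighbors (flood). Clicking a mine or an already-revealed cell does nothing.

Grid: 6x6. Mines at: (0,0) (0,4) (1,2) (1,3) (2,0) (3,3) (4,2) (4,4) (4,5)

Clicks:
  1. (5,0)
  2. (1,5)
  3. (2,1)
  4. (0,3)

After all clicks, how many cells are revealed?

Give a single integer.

Click 1 (5,0) count=0: revealed 6 new [(3,0) (3,1) (4,0) (4,1) (5,0) (5,1)] -> total=6
Click 2 (1,5) count=1: revealed 1 new [(1,5)] -> total=7
Click 3 (2,1) count=2: revealed 1 new [(2,1)] -> total=8
Click 4 (0,3) count=3: revealed 1 new [(0,3)] -> total=9

Answer: 9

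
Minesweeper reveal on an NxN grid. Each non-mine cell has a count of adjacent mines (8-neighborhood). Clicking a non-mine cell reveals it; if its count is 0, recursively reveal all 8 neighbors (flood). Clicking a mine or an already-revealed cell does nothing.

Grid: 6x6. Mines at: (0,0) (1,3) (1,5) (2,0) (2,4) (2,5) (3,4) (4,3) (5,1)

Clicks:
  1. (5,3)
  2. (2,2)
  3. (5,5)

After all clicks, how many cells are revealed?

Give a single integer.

Click 1 (5,3) count=1: revealed 1 new [(5,3)] -> total=1
Click 2 (2,2) count=1: revealed 1 new [(2,2)] -> total=2
Click 3 (5,5) count=0: revealed 4 new [(4,4) (4,5) (5,4) (5,5)] -> total=6

Answer: 6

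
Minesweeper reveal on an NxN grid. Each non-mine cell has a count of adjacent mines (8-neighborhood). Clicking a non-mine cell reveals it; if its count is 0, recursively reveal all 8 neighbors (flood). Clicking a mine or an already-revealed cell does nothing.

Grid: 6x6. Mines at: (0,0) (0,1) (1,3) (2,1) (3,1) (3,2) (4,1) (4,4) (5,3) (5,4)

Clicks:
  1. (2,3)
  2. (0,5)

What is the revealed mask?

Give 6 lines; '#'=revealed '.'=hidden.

Answer: ....##
....##
...###
....##
......
......

Derivation:
Click 1 (2,3) count=2: revealed 1 new [(2,3)] -> total=1
Click 2 (0,5) count=0: revealed 8 new [(0,4) (0,5) (1,4) (1,5) (2,4) (2,5) (3,4) (3,5)] -> total=9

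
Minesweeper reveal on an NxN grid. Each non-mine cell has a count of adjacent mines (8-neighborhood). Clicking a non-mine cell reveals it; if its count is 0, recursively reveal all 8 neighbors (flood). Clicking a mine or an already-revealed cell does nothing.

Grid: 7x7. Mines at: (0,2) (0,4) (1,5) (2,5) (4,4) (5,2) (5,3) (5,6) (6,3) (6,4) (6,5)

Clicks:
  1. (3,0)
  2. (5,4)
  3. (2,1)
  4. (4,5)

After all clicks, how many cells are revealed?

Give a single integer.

Answer: 27

Derivation:
Click 1 (3,0) count=0: revealed 25 new [(0,0) (0,1) (1,0) (1,1) (1,2) (1,3) (1,4) (2,0) (2,1) (2,2) (2,3) (2,4) (3,0) (3,1) (3,2) (3,3) (3,4) (4,0) (4,1) (4,2) (4,3) (5,0) (5,1) (6,0) (6,1)] -> total=25
Click 2 (5,4) count=5: revealed 1 new [(5,4)] -> total=26
Click 3 (2,1) count=0: revealed 0 new [(none)] -> total=26
Click 4 (4,5) count=2: revealed 1 new [(4,5)] -> total=27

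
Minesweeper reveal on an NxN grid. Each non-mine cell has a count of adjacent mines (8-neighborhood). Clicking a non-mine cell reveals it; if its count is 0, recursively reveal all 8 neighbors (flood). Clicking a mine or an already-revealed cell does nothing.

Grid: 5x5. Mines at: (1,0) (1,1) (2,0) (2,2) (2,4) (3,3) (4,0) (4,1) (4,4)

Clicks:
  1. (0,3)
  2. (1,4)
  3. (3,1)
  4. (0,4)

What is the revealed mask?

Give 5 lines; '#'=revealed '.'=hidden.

Answer: ..###
..###
.....
.#...
.....

Derivation:
Click 1 (0,3) count=0: revealed 6 new [(0,2) (0,3) (0,4) (1,2) (1,3) (1,4)] -> total=6
Click 2 (1,4) count=1: revealed 0 new [(none)] -> total=6
Click 3 (3,1) count=4: revealed 1 new [(3,1)] -> total=7
Click 4 (0,4) count=0: revealed 0 new [(none)] -> total=7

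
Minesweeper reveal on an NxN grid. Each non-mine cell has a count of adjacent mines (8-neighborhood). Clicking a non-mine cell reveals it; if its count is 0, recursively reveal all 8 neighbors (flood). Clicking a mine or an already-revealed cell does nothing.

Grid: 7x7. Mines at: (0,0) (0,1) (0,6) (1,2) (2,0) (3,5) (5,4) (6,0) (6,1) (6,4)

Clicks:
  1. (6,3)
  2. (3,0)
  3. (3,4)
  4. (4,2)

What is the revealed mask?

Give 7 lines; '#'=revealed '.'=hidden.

Click 1 (6,3) count=2: revealed 1 new [(6,3)] -> total=1
Click 2 (3,0) count=1: revealed 1 new [(3,0)] -> total=2
Click 3 (3,4) count=1: revealed 1 new [(3,4)] -> total=3
Click 4 (4,2) count=0: revealed 16 new [(2,1) (2,2) (2,3) (2,4) (3,1) (3,2) (3,3) (4,0) (4,1) (4,2) (4,3) (4,4) (5,0) (5,1) (5,2) (5,3)] -> total=19

Answer: .......
.......
.####..
#####..
#####..
####...
...#...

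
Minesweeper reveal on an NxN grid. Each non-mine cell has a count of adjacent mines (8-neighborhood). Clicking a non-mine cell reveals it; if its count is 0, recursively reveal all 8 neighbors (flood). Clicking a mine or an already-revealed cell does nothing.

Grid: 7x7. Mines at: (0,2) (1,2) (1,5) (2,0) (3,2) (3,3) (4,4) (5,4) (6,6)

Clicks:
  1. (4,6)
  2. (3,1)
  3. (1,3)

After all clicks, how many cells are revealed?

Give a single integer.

Click 1 (4,6) count=0: revealed 8 new [(2,5) (2,6) (3,5) (3,6) (4,5) (4,6) (5,5) (5,6)] -> total=8
Click 2 (3,1) count=2: revealed 1 new [(3,1)] -> total=9
Click 3 (1,3) count=2: revealed 1 new [(1,3)] -> total=10

Answer: 10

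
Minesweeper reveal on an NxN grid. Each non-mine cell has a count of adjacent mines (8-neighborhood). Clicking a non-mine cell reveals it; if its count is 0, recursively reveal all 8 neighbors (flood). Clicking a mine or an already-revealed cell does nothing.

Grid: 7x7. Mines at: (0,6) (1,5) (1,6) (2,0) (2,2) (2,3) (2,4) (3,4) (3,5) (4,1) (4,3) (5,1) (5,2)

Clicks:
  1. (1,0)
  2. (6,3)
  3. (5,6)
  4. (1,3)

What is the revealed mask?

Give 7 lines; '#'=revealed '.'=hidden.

Click 1 (1,0) count=1: revealed 1 new [(1,0)] -> total=1
Click 2 (6,3) count=1: revealed 1 new [(6,3)] -> total=2
Click 3 (5,6) count=0: revealed 10 new [(4,4) (4,5) (4,6) (5,3) (5,4) (5,5) (5,6) (6,4) (6,5) (6,6)] -> total=12
Click 4 (1,3) count=3: revealed 1 new [(1,3)] -> total=13

Answer: .......
#..#...
.......
.......
....###
...####
...####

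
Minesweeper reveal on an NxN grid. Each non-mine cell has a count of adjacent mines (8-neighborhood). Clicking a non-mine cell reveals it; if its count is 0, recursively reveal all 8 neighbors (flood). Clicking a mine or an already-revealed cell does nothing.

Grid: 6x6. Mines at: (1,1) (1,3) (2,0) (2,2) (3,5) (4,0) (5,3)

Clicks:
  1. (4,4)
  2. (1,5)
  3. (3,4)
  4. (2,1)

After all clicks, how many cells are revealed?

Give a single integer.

Answer: 9

Derivation:
Click 1 (4,4) count=2: revealed 1 new [(4,4)] -> total=1
Click 2 (1,5) count=0: revealed 6 new [(0,4) (0,5) (1,4) (1,5) (2,4) (2,5)] -> total=7
Click 3 (3,4) count=1: revealed 1 new [(3,4)] -> total=8
Click 4 (2,1) count=3: revealed 1 new [(2,1)] -> total=9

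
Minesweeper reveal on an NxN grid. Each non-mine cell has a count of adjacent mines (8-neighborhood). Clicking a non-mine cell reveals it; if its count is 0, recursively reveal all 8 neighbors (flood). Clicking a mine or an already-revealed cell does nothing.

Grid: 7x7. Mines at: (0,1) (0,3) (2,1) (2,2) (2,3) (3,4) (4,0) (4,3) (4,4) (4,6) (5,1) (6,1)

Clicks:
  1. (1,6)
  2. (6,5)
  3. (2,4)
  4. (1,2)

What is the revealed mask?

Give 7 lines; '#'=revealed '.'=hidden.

Click 1 (1,6) count=0: revealed 11 new [(0,4) (0,5) (0,6) (1,4) (1,5) (1,6) (2,4) (2,5) (2,6) (3,5) (3,6)] -> total=11
Click 2 (6,5) count=0: revealed 10 new [(5,2) (5,3) (5,4) (5,5) (5,6) (6,2) (6,3) (6,4) (6,5) (6,6)] -> total=21
Click 3 (2,4) count=2: revealed 0 new [(none)] -> total=21
Click 4 (1,2) count=5: revealed 1 new [(1,2)] -> total=22

Answer: ....###
..#.###
....###
.....##
.......
..#####
..#####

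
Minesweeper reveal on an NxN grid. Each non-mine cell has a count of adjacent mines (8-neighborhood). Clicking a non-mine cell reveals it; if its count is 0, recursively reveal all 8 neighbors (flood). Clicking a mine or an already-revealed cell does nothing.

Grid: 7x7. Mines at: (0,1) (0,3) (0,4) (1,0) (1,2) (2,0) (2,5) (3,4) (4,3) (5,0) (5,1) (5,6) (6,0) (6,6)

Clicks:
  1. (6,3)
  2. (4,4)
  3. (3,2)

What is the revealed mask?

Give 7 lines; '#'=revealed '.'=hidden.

Click 1 (6,3) count=0: revealed 8 new [(5,2) (5,3) (5,4) (5,5) (6,2) (6,3) (6,4) (6,5)] -> total=8
Click 2 (4,4) count=2: revealed 1 new [(4,4)] -> total=9
Click 3 (3,2) count=1: revealed 1 new [(3,2)] -> total=10

Answer: .......
.......
.......
..#....
....#..
..####.
..####.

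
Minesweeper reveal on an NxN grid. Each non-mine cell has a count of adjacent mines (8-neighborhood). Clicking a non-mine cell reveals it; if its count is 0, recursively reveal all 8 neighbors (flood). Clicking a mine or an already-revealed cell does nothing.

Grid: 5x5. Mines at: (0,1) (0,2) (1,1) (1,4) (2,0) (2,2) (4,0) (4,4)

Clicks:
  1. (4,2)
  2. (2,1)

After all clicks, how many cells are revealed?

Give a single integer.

Click 1 (4,2) count=0: revealed 6 new [(3,1) (3,2) (3,3) (4,1) (4,2) (4,3)] -> total=6
Click 2 (2,1) count=3: revealed 1 new [(2,1)] -> total=7

Answer: 7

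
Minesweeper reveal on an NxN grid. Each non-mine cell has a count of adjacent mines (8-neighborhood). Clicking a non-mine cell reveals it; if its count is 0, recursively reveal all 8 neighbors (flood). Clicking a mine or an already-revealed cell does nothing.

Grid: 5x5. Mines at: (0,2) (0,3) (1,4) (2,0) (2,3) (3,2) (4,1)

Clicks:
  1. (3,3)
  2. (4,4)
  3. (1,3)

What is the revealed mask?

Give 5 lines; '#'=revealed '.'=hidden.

Answer: .....
...#.
.....
...##
...##

Derivation:
Click 1 (3,3) count=2: revealed 1 new [(3,3)] -> total=1
Click 2 (4,4) count=0: revealed 3 new [(3,4) (4,3) (4,4)] -> total=4
Click 3 (1,3) count=4: revealed 1 new [(1,3)] -> total=5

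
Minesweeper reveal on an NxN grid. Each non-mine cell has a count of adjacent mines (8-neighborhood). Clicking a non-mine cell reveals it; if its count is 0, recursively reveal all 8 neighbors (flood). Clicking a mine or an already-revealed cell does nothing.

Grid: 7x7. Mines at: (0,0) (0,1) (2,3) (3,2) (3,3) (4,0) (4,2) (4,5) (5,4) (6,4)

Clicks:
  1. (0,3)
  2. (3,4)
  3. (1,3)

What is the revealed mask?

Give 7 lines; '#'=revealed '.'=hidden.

Answer: ..#####
..#####
....###
....###
.......
.......
.......

Derivation:
Click 1 (0,3) count=0: revealed 16 new [(0,2) (0,3) (0,4) (0,5) (0,6) (1,2) (1,3) (1,4) (1,5) (1,6) (2,4) (2,5) (2,6) (3,4) (3,5) (3,6)] -> total=16
Click 2 (3,4) count=3: revealed 0 new [(none)] -> total=16
Click 3 (1,3) count=1: revealed 0 new [(none)] -> total=16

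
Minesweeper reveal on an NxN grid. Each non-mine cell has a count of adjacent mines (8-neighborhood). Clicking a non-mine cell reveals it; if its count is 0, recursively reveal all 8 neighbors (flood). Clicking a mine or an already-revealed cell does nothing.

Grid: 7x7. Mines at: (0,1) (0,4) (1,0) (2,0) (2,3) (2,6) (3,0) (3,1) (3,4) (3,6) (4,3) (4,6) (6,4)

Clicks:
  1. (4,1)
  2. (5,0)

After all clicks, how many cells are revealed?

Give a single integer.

Answer: 11

Derivation:
Click 1 (4,1) count=2: revealed 1 new [(4,1)] -> total=1
Click 2 (5,0) count=0: revealed 10 new [(4,0) (4,2) (5,0) (5,1) (5,2) (5,3) (6,0) (6,1) (6,2) (6,3)] -> total=11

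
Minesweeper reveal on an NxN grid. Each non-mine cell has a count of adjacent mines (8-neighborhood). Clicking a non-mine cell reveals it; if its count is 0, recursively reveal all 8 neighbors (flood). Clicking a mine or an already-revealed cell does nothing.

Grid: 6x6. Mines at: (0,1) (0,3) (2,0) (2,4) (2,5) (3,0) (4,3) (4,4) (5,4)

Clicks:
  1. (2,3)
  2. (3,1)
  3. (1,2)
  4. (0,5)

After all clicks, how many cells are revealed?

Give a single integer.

Answer: 7

Derivation:
Click 1 (2,3) count=1: revealed 1 new [(2,3)] -> total=1
Click 2 (3,1) count=2: revealed 1 new [(3,1)] -> total=2
Click 3 (1,2) count=2: revealed 1 new [(1,2)] -> total=3
Click 4 (0,5) count=0: revealed 4 new [(0,4) (0,5) (1,4) (1,5)] -> total=7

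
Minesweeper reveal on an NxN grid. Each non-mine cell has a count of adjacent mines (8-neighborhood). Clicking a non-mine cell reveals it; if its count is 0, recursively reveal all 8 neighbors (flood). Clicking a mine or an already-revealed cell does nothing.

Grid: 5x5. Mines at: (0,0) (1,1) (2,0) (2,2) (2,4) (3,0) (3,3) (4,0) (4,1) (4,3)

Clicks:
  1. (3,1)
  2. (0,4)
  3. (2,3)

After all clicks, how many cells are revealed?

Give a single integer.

Click 1 (3,1) count=5: revealed 1 new [(3,1)] -> total=1
Click 2 (0,4) count=0: revealed 6 new [(0,2) (0,3) (0,4) (1,2) (1,3) (1,4)] -> total=7
Click 3 (2,3) count=3: revealed 1 new [(2,3)] -> total=8

Answer: 8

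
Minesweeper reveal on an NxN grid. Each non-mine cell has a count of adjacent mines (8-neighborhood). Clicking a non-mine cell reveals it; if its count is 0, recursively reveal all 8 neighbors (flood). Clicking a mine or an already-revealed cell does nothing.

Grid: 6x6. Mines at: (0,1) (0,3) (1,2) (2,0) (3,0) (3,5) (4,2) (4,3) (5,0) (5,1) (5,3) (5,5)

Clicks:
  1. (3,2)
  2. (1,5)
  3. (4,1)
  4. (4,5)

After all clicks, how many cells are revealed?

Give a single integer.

Click 1 (3,2) count=2: revealed 1 new [(3,2)] -> total=1
Click 2 (1,5) count=0: revealed 6 new [(0,4) (0,5) (1,4) (1,5) (2,4) (2,5)] -> total=7
Click 3 (4,1) count=4: revealed 1 new [(4,1)] -> total=8
Click 4 (4,5) count=2: revealed 1 new [(4,5)] -> total=9

Answer: 9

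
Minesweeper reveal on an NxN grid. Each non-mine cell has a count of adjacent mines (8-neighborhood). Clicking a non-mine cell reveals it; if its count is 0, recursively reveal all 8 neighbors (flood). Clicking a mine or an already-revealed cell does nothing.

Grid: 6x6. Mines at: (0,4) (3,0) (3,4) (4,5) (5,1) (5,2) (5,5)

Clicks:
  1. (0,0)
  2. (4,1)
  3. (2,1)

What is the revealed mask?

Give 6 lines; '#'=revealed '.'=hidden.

Answer: ####..
####..
####..
.###..
.###..
......

Derivation:
Click 1 (0,0) count=0: revealed 18 new [(0,0) (0,1) (0,2) (0,3) (1,0) (1,1) (1,2) (1,3) (2,0) (2,1) (2,2) (2,3) (3,1) (3,2) (3,3) (4,1) (4,2) (4,3)] -> total=18
Click 2 (4,1) count=3: revealed 0 new [(none)] -> total=18
Click 3 (2,1) count=1: revealed 0 new [(none)] -> total=18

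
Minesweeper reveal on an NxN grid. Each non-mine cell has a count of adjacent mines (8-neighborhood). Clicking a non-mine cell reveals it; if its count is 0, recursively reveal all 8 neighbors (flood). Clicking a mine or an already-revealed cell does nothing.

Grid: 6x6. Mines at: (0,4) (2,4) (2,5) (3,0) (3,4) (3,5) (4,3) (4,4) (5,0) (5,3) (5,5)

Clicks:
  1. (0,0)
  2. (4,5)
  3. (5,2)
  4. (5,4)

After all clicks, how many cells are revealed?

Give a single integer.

Answer: 18

Derivation:
Click 1 (0,0) count=0: revealed 15 new [(0,0) (0,1) (0,2) (0,3) (1,0) (1,1) (1,2) (1,3) (2,0) (2,1) (2,2) (2,3) (3,1) (3,2) (3,3)] -> total=15
Click 2 (4,5) count=4: revealed 1 new [(4,5)] -> total=16
Click 3 (5,2) count=2: revealed 1 new [(5,2)] -> total=17
Click 4 (5,4) count=4: revealed 1 new [(5,4)] -> total=18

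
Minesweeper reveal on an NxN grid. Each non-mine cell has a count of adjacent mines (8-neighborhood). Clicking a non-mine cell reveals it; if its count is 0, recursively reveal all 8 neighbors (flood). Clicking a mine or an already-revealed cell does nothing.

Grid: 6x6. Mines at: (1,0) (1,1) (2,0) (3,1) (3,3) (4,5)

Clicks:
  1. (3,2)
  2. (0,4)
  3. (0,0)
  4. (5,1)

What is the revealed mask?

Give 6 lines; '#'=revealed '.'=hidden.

Click 1 (3,2) count=2: revealed 1 new [(3,2)] -> total=1
Click 2 (0,4) count=0: revealed 14 new [(0,2) (0,3) (0,4) (0,5) (1,2) (1,3) (1,4) (1,5) (2,2) (2,3) (2,4) (2,5) (3,4) (3,5)] -> total=15
Click 3 (0,0) count=2: revealed 1 new [(0,0)] -> total=16
Click 4 (5,1) count=0: revealed 10 new [(4,0) (4,1) (4,2) (4,3) (4,4) (5,0) (5,1) (5,2) (5,3) (5,4)] -> total=26

Answer: #.####
..####
..####
..#.##
#####.
#####.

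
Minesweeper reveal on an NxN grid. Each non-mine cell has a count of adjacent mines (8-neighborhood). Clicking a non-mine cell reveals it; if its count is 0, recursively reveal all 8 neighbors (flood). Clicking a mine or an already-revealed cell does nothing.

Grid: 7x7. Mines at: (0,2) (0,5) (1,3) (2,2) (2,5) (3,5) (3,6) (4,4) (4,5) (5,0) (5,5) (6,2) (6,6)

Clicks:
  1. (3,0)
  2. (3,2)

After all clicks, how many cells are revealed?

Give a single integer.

Answer: 11

Derivation:
Click 1 (3,0) count=0: revealed 10 new [(0,0) (0,1) (1,0) (1,1) (2,0) (2,1) (3,0) (3,1) (4,0) (4,1)] -> total=10
Click 2 (3,2) count=1: revealed 1 new [(3,2)] -> total=11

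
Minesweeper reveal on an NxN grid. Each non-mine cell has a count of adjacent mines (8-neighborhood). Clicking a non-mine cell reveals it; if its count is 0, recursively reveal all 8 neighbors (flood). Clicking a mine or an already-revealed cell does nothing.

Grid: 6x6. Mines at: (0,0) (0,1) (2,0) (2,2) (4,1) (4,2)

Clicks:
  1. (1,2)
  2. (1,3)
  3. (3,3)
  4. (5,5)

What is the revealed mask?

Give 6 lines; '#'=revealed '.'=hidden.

Answer: ..####
..####
...###
...###
...###
...###

Derivation:
Click 1 (1,2) count=2: revealed 1 new [(1,2)] -> total=1
Click 2 (1,3) count=1: revealed 1 new [(1,3)] -> total=2
Click 3 (3,3) count=2: revealed 1 new [(3,3)] -> total=3
Click 4 (5,5) count=0: revealed 17 new [(0,2) (0,3) (0,4) (0,5) (1,4) (1,5) (2,3) (2,4) (2,5) (3,4) (3,5) (4,3) (4,4) (4,5) (5,3) (5,4) (5,5)] -> total=20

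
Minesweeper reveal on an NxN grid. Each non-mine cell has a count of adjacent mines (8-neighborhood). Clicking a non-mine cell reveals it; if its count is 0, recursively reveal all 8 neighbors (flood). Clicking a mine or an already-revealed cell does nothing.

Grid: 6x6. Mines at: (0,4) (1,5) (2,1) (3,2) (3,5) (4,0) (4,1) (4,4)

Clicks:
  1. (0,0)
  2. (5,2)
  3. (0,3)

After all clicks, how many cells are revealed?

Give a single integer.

Click 1 (0,0) count=0: revealed 8 new [(0,0) (0,1) (0,2) (0,3) (1,0) (1,1) (1,2) (1,3)] -> total=8
Click 2 (5,2) count=1: revealed 1 new [(5,2)] -> total=9
Click 3 (0,3) count=1: revealed 0 new [(none)] -> total=9

Answer: 9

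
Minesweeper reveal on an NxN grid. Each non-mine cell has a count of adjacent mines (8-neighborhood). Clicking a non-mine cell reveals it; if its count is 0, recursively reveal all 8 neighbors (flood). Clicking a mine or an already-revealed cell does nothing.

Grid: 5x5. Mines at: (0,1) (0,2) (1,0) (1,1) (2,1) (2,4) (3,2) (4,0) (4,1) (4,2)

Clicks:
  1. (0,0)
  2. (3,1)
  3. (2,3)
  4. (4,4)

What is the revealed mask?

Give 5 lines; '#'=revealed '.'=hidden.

Answer: #....
.....
...#.
.#.##
...##

Derivation:
Click 1 (0,0) count=3: revealed 1 new [(0,0)] -> total=1
Click 2 (3,1) count=5: revealed 1 new [(3,1)] -> total=2
Click 3 (2,3) count=2: revealed 1 new [(2,3)] -> total=3
Click 4 (4,4) count=0: revealed 4 new [(3,3) (3,4) (4,3) (4,4)] -> total=7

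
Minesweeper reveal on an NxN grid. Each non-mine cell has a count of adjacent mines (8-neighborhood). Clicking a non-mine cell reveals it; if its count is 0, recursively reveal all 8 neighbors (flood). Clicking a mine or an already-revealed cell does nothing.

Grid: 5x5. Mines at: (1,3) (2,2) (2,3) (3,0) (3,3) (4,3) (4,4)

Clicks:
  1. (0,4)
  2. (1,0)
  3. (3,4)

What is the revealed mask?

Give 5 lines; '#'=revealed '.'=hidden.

Answer: ###.#
###..
##...
....#
.....

Derivation:
Click 1 (0,4) count=1: revealed 1 new [(0,4)] -> total=1
Click 2 (1,0) count=0: revealed 8 new [(0,0) (0,1) (0,2) (1,0) (1,1) (1,2) (2,0) (2,1)] -> total=9
Click 3 (3,4) count=4: revealed 1 new [(3,4)] -> total=10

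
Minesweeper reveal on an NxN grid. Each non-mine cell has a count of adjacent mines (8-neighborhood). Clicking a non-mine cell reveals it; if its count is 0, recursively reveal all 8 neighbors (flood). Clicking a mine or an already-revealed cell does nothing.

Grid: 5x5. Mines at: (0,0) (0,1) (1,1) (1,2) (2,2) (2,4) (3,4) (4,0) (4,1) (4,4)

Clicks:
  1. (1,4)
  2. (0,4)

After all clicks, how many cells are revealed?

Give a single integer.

Click 1 (1,4) count=1: revealed 1 new [(1,4)] -> total=1
Click 2 (0,4) count=0: revealed 3 new [(0,3) (0,4) (1,3)] -> total=4

Answer: 4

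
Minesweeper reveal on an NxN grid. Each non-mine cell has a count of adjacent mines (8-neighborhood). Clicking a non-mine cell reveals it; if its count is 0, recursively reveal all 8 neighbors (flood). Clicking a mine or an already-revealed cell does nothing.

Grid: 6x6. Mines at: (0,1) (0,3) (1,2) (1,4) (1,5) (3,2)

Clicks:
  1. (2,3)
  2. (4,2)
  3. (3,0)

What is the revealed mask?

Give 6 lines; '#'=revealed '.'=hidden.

Click 1 (2,3) count=3: revealed 1 new [(2,3)] -> total=1
Click 2 (4,2) count=1: revealed 1 new [(4,2)] -> total=2
Click 3 (3,0) count=0: revealed 22 new [(1,0) (1,1) (2,0) (2,1) (2,4) (2,5) (3,0) (3,1) (3,3) (3,4) (3,5) (4,0) (4,1) (4,3) (4,4) (4,5) (5,0) (5,1) (5,2) (5,3) (5,4) (5,5)] -> total=24

Answer: ......
##....
##.###
##.###
######
######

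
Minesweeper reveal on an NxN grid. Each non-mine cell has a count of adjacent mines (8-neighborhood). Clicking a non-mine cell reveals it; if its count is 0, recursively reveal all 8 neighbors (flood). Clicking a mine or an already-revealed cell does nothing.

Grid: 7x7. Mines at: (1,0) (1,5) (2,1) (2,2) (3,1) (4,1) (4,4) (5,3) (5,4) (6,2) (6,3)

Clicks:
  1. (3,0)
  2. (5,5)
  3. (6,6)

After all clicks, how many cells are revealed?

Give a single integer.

Answer: 11

Derivation:
Click 1 (3,0) count=3: revealed 1 new [(3,0)] -> total=1
Click 2 (5,5) count=2: revealed 1 new [(5,5)] -> total=2
Click 3 (6,6) count=0: revealed 9 new [(2,5) (2,6) (3,5) (3,6) (4,5) (4,6) (5,6) (6,5) (6,6)] -> total=11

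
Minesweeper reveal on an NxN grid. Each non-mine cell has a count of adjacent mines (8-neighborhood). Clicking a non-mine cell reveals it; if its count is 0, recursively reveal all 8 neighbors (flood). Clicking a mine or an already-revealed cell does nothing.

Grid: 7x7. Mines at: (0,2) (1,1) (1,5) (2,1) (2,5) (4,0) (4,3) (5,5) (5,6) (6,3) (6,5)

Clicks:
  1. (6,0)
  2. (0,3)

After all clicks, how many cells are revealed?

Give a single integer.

Click 1 (6,0) count=0: revealed 6 new [(5,0) (5,1) (5,2) (6,0) (6,1) (6,2)] -> total=6
Click 2 (0,3) count=1: revealed 1 new [(0,3)] -> total=7

Answer: 7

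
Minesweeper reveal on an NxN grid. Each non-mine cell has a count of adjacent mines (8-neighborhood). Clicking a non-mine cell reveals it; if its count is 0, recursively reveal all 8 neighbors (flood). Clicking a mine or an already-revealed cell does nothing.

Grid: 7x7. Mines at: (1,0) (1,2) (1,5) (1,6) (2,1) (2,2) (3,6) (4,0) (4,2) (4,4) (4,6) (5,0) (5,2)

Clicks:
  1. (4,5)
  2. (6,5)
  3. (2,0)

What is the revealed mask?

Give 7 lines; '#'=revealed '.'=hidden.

Click 1 (4,5) count=3: revealed 1 new [(4,5)] -> total=1
Click 2 (6,5) count=0: revealed 8 new [(5,3) (5,4) (5,5) (5,6) (6,3) (6,4) (6,5) (6,6)] -> total=9
Click 3 (2,0) count=2: revealed 1 new [(2,0)] -> total=10

Answer: .......
.......
#......
.......
.....#.
...####
...####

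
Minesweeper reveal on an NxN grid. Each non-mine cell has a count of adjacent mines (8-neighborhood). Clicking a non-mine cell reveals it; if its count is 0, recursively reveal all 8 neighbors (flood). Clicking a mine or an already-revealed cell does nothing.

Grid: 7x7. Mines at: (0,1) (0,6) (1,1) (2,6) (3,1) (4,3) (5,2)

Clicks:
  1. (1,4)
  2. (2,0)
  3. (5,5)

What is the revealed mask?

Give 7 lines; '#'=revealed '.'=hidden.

Answer: ..####.
..####.
#.####.
..#####
....###
...####
...####

Derivation:
Click 1 (1,4) count=0: revealed 16 new [(0,2) (0,3) (0,4) (0,5) (1,2) (1,3) (1,4) (1,5) (2,2) (2,3) (2,4) (2,5) (3,2) (3,3) (3,4) (3,5)] -> total=16
Click 2 (2,0) count=2: revealed 1 new [(2,0)] -> total=17
Click 3 (5,5) count=0: revealed 12 new [(3,6) (4,4) (4,5) (4,6) (5,3) (5,4) (5,5) (5,6) (6,3) (6,4) (6,5) (6,6)] -> total=29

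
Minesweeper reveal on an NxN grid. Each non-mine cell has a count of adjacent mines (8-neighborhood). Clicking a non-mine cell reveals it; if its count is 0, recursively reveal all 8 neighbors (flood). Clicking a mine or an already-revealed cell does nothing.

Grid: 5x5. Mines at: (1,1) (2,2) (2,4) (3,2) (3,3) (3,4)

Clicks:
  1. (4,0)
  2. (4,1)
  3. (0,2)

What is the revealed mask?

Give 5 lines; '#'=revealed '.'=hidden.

Click 1 (4,0) count=0: revealed 6 new [(2,0) (2,1) (3,0) (3,1) (4,0) (4,1)] -> total=6
Click 2 (4,1) count=1: revealed 0 new [(none)] -> total=6
Click 3 (0,2) count=1: revealed 1 new [(0,2)] -> total=7

Answer: ..#..
.....
##...
##...
##...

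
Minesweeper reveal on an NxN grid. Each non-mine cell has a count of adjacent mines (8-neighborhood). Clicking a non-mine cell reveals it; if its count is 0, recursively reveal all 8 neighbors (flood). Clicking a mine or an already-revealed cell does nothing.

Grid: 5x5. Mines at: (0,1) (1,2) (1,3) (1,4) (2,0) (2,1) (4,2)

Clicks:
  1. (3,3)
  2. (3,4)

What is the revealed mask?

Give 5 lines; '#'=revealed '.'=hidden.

Answer: .....
.....
...##
...##
...##

Derivation:
Click 1 (3,3) count=1: revealed 1 new [(3,3)] -> total=1
Click 2 (3,4) count=0: revealed 5 new [(2,3) (2,4) (3,4) (4,3) (4,4)] -> total=6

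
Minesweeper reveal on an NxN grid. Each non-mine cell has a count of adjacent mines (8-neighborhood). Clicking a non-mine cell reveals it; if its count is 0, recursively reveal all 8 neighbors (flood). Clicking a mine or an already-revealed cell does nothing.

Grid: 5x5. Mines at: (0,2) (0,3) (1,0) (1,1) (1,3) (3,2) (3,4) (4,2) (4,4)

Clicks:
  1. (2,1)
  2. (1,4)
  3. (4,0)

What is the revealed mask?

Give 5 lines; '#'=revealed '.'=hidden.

Click 1 (2,1) count=3: revealed 1 new [(2,1)] -> total=1
Click 2 (1,4) count=2: revealed 1 new [(1,4)] -> total=2
Click 3 (4,0) count=0: revealed 5 new [(2,0) (3,0) (3,1) (4,0) (4,1)] -> total=7

Answer: .....
....#
##...
##...
##...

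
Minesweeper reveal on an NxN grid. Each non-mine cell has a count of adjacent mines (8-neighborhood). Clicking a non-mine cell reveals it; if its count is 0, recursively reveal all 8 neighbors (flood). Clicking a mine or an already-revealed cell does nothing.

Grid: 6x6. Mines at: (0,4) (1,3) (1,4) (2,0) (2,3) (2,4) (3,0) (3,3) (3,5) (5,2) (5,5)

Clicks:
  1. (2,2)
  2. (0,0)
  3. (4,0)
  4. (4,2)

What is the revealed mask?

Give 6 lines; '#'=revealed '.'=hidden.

Answer: ###...
###...
..#...
......
#.#...
......

Derivation:
Click 1 (2,2) count=3: revealed 1 new [(2,2)] -> total=1
Click 2 (0,0) count=0: revealed 6 new [(0,0) (0,1) (0,2) (1,0) (1,1) (1,2)] -> total=7
Click 3 (4,0) count=1: revealed 1 new [(4,0)] -> total=8
Click 4 (4,2) count=2: revealed 1 new [(4,2)] -> total=9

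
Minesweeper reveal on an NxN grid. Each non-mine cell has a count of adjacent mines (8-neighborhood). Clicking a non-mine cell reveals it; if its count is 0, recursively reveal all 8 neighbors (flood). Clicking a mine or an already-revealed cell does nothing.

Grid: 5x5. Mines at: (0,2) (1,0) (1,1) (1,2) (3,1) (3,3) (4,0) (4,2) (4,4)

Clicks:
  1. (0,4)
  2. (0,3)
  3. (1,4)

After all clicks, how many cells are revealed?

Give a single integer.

Click 1 (0,4) count=0: revealed 6 new [(0,3) (0,4) (1,3) (1,4) (2,3) (2,4)] -> total=6
Click 2 (0,3) count=2: revealed 0 new [(none)] -> total=6
Click 3 (1,4) count=0: revealed 0 new [(none)] -> total=6

Answer: 6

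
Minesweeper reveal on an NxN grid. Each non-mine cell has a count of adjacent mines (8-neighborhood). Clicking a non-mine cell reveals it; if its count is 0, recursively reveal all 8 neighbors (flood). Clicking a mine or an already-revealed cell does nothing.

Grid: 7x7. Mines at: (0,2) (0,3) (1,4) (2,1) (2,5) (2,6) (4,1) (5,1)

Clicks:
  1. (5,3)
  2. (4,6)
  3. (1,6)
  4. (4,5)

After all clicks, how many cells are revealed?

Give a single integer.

Answer: 24

Derivation:
Click 1 (5,3) count=0: revealed 23 new [(2,2) (2,3) (2,4) (3,2) (3,3) (3,4) (3,5) (3,6) (4,2) (4,3) (4,4) (4,5) (4,6) (5,2) (5,3) (5,4) (5,5) (5,6) (6,2) (6,3) (6,4) (6,5) (6,6)] -> total=23
Click 2 (4,6) count=0: revealed 0 new [(none)] -> total=23
Click 3 (1,6) count=2: revealed 1 new [(1,6)] -> total=24
Click 4 (4,5) count=0: revealed 0 new [(none)] -> total=24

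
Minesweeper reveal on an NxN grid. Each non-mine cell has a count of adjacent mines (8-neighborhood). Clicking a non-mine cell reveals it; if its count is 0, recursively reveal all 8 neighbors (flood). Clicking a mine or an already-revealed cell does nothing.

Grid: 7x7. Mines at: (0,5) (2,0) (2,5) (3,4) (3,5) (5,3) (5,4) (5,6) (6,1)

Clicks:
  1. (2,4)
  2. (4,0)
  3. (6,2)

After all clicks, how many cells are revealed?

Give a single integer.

Click 1 (2,4) count=3: revealed 1 new [(2,4)] -> total=1
Click 2 (4,0) count=0: revealed 24 new [(0,0) (0,1) (0,2) (0,3) (0,4) (1,0) (1,1) (1,2) (1,3) (1,4) (2,1) (2,2) (2,3) (3,0) (3,1) (3,2) (3,3) (4,0) (4,1) (4,2) (4,3) (5,0) (5,1) (5,2)] -> total=25
Click 3 (6,2) count=2: revealed 1 new [(6,2)] -> total=26

Answer: 26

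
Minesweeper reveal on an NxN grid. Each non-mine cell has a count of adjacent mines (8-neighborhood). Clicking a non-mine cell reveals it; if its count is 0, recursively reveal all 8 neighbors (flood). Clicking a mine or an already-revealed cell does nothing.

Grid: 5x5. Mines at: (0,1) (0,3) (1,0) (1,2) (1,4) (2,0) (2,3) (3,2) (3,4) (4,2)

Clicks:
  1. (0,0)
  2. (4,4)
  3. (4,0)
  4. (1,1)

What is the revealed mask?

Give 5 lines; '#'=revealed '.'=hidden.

Answer: #....
.#...
.....
##...
##..#

Derivation:
Click 1 (0,0) count=2: revealed 1 new [(0,0)] -> total=1
Click 2 (4,4) count=1: revealed 1 new [(4,4)] -> total=2
Click 3 (4,0) count=0: revealed 4 new [(3,0) (3,1) (4,0) (4,1)] -> total=6
Click 4 (1,1) count=4: revealed 1 new [(1,1)] -> total=7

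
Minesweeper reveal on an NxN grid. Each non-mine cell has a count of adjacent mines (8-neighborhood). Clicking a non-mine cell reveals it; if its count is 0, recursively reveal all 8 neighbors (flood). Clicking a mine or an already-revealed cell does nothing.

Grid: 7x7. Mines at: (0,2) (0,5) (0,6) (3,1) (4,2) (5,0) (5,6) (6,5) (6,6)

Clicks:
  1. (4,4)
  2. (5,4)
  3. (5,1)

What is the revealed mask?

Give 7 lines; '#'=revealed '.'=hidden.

Click 1 (4,4) count=0: revealed 22 new [(1,2) (1,3) (1,4) (1,5) (1,6) (2,2) (2,3) (2,4) (2,5) (2,6) (3,2) (3,3) (3,4) (3,5) (3,6) (4,3) (4,4) (4,5) (4,6) (5,3) (5,4) (5,5)] -> total=22
Click 2 (5,4) count=1: revealed 0 new [(none)] -> total=22
Click 3 (5,1) count=2: revealed 1 new [(5,1)] -> total=23

Answer: .......
..#####
..#####
..#####
...####
.#.###.
.......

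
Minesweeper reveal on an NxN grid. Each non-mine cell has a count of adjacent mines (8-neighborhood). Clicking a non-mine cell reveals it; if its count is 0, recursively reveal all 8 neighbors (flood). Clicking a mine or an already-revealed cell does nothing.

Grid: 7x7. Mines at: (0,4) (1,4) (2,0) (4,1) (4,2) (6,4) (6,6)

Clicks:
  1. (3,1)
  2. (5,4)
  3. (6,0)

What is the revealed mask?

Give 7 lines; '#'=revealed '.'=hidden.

Click 1 (3,1) count=3: revealed 1 new [(3,1)] -> total=1
Click 2 (5,4) count=1: revealed 1 new [(5,4)] -> total=2
Click 3 (6,0) count=0: revealed 8 new [(5,0) (5,1) (5,2) (5,3) (6,0) (6,1) (6,2) (6,3)] -> total=10

Answer: .......
.......
.......
.#.....
.......
#####..
####...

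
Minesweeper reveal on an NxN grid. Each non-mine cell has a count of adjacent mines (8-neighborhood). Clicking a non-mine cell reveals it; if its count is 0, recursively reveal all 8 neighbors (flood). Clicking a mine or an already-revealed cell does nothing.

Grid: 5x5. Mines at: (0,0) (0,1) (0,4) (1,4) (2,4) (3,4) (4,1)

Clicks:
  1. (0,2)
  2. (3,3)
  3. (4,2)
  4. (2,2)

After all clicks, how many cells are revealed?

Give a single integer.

Answer: 14

Derivation:
Click 1 (0,2) count=1: revealed 1 new [(0,2)] -> total=1
Click 2 (3,3) count=2: revealed 1 new [(3,3)] -> total=2
Click 3 (4,2) count=1: revealed 1 new [(4,2)] -> total=3
Click 4 (2,2) count=0: revealed 11 new [(1,0) (1,1) (1,2) (1,3) (2,0) (2,1) (2,2) (2,3) (3,0) (3,1) (3,2)] -> total=14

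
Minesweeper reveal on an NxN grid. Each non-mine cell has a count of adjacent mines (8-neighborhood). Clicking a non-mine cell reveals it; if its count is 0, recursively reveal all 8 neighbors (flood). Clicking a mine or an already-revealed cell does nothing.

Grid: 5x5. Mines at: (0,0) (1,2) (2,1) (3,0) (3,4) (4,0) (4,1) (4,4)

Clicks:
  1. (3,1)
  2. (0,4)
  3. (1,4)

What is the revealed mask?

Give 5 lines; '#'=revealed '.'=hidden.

Click 1 (3,1) count=4: revealed 1 new [(3,1)] -> total=1
Click 2 (0,4) count=0: revealed 6 new [(0,3) (0,4) (1,3) (1,4) (2,3) (2,4)] -> total=7
Click 3 (1,4) count=0: revealed 0 new [(none)] -> total=7

Answer: ...##
...##
...##
.#...
.....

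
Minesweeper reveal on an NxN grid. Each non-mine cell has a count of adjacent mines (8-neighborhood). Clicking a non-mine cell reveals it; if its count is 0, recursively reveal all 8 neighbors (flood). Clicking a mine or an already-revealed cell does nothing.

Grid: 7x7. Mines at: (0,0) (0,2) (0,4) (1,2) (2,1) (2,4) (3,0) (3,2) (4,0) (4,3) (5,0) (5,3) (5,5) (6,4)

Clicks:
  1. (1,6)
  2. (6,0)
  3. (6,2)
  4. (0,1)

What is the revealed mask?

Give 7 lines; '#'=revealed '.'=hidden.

Click 1 (1,6) count=0: revealed 10 new [(0,5) (0,6) (1,5) (1,6) (2,5) (2,6) (3,5) (3,6) (4,5) (4,6)] -> total=10
Click 2 (6,0) count=1: revealed 1 new [(6,0)] -> total=11
Click 3 (6,2) count=1: revealed 1 new [(6,2)] -> total=12
Click 4 (0,1) count=3: revealed 1 new [(0,1)] -> total=13

Answer: .#...##
.....##
.....##
.....##
.....##
.......
#.#....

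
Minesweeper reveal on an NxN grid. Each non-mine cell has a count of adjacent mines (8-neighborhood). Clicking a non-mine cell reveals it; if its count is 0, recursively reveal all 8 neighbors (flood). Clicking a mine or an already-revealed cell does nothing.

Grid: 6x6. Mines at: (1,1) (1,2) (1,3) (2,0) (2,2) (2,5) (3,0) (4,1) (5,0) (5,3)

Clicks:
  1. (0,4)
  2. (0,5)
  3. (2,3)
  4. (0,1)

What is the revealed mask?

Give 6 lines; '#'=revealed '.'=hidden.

Click 1 (0,4) count=1: revealed 1 new [(0,4)] -> total=1
Click 2 (0,5) count=0: revealed 3 new [(0,5) (1,4) (1,5)] -> total=4
Click 3 (2,3) count=3: revealed 1 new [(2,3)] -> total=5
Click 4 (0,1) count=2: revealed 1 new [(0,1)] -> total=6

Answer: .#..##
....##
...#..
......
......
......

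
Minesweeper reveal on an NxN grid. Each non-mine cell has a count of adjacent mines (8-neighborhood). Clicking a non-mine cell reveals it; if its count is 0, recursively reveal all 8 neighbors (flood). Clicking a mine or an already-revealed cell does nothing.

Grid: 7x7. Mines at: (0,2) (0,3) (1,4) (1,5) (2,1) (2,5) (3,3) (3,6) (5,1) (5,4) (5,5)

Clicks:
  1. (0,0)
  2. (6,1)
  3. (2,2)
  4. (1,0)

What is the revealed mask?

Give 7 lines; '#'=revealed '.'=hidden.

Click 1 (0,0) count=0: revealed 4 new [(0,0) (0,1) (1,0) (1,1)] -> total=4
Click 2 (6,1) count=1: revealed 1 new [(6,1)] -> total=5
Click 3 (2,2) count=2: revealed 1 new [(2,2)] -> total=6
Click 4 (1,0) count=1: revealed 0 new [(none)] -> total=6

Answer: ##.....
##.....
..#....
.......
.......
.......
.#.....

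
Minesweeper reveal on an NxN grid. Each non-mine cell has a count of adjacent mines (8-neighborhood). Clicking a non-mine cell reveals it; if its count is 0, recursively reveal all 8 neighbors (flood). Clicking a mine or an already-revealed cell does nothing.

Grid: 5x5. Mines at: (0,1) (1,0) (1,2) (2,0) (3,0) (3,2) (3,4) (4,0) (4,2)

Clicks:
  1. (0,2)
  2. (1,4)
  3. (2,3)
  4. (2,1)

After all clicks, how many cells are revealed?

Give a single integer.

Click 1 (0,2) count=2: revealed 1 new [(0,2)] -> total=1
Click 2 (1,4) count=0: revealed 6 new [(0,3) (0,4) (1,3) (1,4) (2,3) (2,4)] -> total=7
Click 3 (2,3) count=3: revealed 0 new [(none)] -> total=7
Click 4 (2,1) count=5: revealed 1 new [(2,1)] -> total=8

Answer: 8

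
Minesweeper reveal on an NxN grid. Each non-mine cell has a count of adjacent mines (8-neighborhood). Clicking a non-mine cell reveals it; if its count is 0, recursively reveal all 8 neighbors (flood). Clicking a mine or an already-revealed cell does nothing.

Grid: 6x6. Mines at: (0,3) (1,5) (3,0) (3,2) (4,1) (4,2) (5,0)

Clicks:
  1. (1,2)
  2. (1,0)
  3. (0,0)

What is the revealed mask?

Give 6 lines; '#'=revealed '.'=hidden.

Answer: ###...
###...
###...
......
......
......

Derivation:
Click 1 (1,2) count=1: revealed 1 new [(1,2)] -> total=1
Click 2 (1,0) count=0: revealed 8 new [(0,0) (0,1) (0,2) (1,0) (1,1) (2,0) (2,1) (2,2)] -> total=9
Click 3 (0,0) count=0: revealed 0 new [(none)] -> total=9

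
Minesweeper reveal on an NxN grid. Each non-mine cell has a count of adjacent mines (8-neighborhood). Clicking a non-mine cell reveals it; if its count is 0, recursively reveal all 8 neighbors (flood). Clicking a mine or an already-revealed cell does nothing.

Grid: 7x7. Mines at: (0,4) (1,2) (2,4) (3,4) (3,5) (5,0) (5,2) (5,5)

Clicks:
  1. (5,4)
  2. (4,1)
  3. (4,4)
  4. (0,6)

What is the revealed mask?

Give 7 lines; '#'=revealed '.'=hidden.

Click 1 (5,4) count=1: revealed 1 new [(5,4)] -> total=1
Click 2 (4,1) count=2: revealed 1 new [(4,1)] -> total=2
Click 3 (4,4) count=3: revealed 1 new [(4,4)] -> total=3
Click 4 (0,6) count=0: revealed 6 new [(0,5) (0,6) (1,5) (1,6) (2,5) (2,6)] -> total=9

Answer: .....##
.....##
.....##
.......
.#..#..
....#..
.......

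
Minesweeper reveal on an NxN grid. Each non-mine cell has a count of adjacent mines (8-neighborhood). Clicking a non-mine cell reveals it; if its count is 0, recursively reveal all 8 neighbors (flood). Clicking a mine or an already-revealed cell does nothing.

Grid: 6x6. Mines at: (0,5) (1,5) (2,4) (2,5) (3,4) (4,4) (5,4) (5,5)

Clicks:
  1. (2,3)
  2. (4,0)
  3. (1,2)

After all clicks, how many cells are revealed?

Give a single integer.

Answer: 26

Derivation:
Click 1 (2,3) count=2: revealed 1 new [(2,3)] -> total=1
Click 2 (4,0) count=0: revealed 25 new [(0,0) (0,1) (0,2) (0,3) (0,4) (1,0) (1,1) (1,2) (1,3) (1,4) (2,0) (2,1) (2,2) (3,0) (3,1) (3,2) (3,3) (4,0) (4,1) (4,2) (4,3) (5,0) (5,1) (5,2) (5,3)] -> total=26
Click 3 (1,2) count=0: revealed 0 new [(none)] -> total=26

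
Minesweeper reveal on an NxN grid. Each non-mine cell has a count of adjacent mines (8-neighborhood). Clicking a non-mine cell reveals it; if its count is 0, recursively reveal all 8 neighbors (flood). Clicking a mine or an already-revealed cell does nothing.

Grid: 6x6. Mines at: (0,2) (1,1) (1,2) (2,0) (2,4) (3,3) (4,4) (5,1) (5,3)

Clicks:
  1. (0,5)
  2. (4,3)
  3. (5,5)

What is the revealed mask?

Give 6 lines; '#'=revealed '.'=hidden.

Answer: ...###
...###
......
......
...#..
.....#

Derivation:
Click 1 (0,5) count=0: revealed 6 new [(0,3) (0,4) (0,5) (1,3) (1,4) (1,5)] -> total=6
Click 2 (4,3) count=3: revealed 1 new [(4,3)] -> total=7
Click 3 (5,5) count=1: revealed 1 new [(5,5)] -> total=8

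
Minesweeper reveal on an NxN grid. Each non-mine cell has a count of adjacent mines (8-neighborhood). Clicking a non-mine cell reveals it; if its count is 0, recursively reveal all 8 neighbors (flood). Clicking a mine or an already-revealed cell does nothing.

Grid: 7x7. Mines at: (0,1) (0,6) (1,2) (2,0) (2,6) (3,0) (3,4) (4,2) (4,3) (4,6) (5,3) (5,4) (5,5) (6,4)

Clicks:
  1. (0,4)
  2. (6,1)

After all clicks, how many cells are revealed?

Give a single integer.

Answer: 17

Derivation:
Click 1 (0,4) count=0: revealed 9 new [(0,3) (0,4) (0,5) (1,3) (1,4) (1,5) (2,3) (2,4) (2,5)] -> total=9
Click 2 (6,1) count=0: revealed 8 new [(4,0) (4,1) (5,0) (5,1) (5,2) (6,0) (6,1) (6,2)] -> total=17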